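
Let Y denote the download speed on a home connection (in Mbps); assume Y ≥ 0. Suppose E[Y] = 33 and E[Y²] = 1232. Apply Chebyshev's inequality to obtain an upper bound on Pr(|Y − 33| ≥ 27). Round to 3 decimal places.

0.196

Var(Y) = E[Y²] − (E[Y])² = 1232 − 1089 = 143.
Chebyshev's inequality: Pr(|Y − μ| ≥ t) ≤ Var(Y)/t² = 143/729 = 0.1962.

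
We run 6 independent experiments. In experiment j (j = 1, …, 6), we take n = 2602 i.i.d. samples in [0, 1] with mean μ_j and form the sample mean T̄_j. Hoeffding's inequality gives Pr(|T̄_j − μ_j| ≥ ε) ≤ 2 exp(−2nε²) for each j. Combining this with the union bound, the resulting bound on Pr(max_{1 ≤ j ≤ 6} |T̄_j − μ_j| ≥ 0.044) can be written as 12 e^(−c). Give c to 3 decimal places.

Union bound over the 6 events: Pr(max_{1 ≤ j ≤ 6} |T̄_j − μ_j| ≥ 0.044) ≤ 6·2·exp(−2nε²) = 12 exp(−2·2602·0.044²).
So c = 2·2602·0.044² = 10.0749.

10.075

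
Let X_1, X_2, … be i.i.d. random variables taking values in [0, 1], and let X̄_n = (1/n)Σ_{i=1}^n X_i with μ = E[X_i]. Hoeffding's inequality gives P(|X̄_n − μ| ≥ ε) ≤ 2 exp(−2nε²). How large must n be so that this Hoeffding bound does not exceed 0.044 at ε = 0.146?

90

Require 2·exp(−2nε²) ≤ 0.044, i.e. 2nε² ≥ ln(2/0.044) = 3.816713.
So n ≥ 3.816713 / (2·0.146²) = 89.527.
The smallest integer n is 90.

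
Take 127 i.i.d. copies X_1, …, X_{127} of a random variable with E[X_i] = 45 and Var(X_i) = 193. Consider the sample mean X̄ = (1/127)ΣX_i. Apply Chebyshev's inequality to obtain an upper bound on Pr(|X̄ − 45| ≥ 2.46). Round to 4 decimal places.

0.2511

Var(X̄) = Var(X_i)/n = 193/127 = 1.5197.
Chebyshev: Pr(|X̄ − 45| ≥ 2.46) ≤ Var(X̄)/(2.46)² = 193/(127·2.46²) = 0.2511.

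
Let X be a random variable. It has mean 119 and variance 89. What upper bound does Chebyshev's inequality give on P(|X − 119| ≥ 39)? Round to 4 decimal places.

Chebyshev: P(|X − μ| ≥ t) ≤ Var(X)/t².
Bound = 89 / 1521 = 0.0585.

0.0585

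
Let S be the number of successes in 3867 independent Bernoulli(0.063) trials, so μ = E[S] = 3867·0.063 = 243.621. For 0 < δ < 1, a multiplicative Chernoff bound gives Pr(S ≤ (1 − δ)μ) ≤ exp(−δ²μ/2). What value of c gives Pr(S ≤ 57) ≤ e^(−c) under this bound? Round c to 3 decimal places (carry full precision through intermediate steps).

71.479

Write 57 = (1 − δ)μ, so δ = 1 − 57/243.621 = 0.76603…
Then the exponent is δ²μ/2 = (μ − 57)²/(2μ) = 71.478644.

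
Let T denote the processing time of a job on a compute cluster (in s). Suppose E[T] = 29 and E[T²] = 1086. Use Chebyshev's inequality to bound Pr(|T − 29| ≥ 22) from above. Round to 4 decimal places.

Var(T) = E[T²] − (E[T])² = 1086 − 841 = 245.
Chebyshev's inequality: Pr(|T − μ| ≥ t) ≤ Var(T)/t² = 245/484 = 0.5062.

0.5062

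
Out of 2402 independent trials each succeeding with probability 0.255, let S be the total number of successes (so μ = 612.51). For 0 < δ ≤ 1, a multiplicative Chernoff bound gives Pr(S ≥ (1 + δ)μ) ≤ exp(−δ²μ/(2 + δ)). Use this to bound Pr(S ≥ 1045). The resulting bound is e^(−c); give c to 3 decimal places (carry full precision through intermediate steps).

Write 1045 = (1 + δ)μ, so δ = 1045/612.51 − 1 = 0.7060946…
Then the exponent is δ²μ/(2 + δ) = (1045 − μ)² / (μ·(2 + δ)) = 112.848550.

112.849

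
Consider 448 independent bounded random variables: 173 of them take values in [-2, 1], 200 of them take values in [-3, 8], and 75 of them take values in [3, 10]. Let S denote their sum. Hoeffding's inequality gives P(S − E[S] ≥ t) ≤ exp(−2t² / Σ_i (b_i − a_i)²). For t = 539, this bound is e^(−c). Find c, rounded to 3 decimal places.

19.742

Σ(b_i − a_i)² = 173·3² + 200·11² + 75·7² = 29432.
c = 2t² / 29432 = 2·539² / 29432 = 19.7418.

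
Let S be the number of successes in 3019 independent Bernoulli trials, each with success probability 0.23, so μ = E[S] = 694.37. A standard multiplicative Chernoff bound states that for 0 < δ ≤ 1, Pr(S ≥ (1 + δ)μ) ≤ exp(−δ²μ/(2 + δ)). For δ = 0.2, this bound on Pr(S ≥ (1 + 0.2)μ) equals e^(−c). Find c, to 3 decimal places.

c = δ²μ/(2 + δ) = 0.2²·694.37/(2 + 0.2) = 12.6249.

12.625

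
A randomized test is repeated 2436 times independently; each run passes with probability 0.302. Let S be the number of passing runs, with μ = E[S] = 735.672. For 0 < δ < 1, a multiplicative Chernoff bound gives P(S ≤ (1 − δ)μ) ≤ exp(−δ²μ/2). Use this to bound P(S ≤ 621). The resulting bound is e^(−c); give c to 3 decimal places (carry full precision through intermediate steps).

8.937

Write 621 = (1 − δ)μ, so δ = 1 − 621/735.672 = 0.1558738…
Then the exponent is δ²μ/2 = (μ − 621)²/(2μ) = 8.937181.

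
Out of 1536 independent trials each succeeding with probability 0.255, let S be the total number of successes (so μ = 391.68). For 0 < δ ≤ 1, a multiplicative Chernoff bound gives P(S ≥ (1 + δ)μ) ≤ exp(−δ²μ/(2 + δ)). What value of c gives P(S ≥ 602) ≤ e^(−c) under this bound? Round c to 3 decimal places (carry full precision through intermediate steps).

44.516

Write 602 = (1 + δ)μ, so δ = 602/391.68 − 1 = 0.536969…
Then the exponent is δ²μ/(2 + δ) = (602 − μ)² / (μ·(2 + δ)) = 44.515843.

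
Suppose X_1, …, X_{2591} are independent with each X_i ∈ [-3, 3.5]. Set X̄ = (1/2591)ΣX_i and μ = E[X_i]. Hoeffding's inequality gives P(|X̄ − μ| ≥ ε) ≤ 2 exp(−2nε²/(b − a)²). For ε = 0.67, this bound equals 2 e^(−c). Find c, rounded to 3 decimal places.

55.058

c = 2nε²/(b − a)² = 2·2591·0.67² / 6.5² = 55.0580.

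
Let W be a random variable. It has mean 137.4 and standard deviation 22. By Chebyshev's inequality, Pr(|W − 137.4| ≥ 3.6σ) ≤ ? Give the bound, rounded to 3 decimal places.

Chebyshev: Pr(|W − μ| ≥ t) ≤ Var(W)/t².
Var(W) = σ² = 22² = 484.
t = 3.6·22 = 79.2.
Bound = 484 / 6272.64 = 0.0772.

0.077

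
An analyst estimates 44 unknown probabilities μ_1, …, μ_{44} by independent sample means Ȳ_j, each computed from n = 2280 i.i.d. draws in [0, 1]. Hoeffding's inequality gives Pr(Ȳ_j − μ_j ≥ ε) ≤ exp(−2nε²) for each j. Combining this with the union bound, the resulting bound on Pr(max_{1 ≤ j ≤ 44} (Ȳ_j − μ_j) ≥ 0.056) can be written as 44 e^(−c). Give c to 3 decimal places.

Union bound over the 44 events: Pr(max_{1 ≤ j ≤ 44} (Ȳ_j − μ_j) ≥ 0.056) ≤ 44·exp(−2nε²) = 44 exp(−2·2280·0.056²).
So c = 2·2280·0.056² = 14.3002.

14.300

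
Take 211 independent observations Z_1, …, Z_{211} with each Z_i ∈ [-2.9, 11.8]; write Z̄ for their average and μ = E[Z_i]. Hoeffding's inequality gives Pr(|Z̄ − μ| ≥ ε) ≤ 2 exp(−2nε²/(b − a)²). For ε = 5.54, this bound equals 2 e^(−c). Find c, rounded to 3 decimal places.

59.937

c = 2nε²/(b − a)² = 2·211·5.54² / 14.7² = 59.9373.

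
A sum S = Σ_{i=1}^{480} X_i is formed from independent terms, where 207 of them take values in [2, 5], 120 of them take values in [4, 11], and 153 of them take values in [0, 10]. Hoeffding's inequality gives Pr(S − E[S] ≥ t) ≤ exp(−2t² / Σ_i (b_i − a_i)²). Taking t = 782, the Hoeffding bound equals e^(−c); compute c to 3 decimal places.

Σ(b_i − a_i)² = 207·3² + 120·7² + 153·10² = 23043.
c = 2t² / 23043 = 2·782² / 23043 = 53.0768.

53.077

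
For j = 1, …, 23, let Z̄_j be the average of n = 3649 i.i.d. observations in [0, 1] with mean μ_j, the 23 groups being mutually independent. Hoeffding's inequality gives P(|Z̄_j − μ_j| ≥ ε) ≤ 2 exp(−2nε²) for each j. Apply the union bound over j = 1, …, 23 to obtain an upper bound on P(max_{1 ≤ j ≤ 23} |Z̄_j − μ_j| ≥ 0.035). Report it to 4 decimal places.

0.0060

Per-experiment Hoeffding bound: 2·exp(−2·3649·0.035²) = 2·exp(−8.94005) = 0.00026207.
Union bound over 23 events: 23·0.00026207 = 0.00603.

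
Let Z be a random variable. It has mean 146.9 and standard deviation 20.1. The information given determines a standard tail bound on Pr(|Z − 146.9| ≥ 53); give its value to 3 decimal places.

Mean and variance are known, so Chebyshev's inequality applies.
Chebyshev: Pr(|Z − μ| ≥ t) ≤ Var(Z)/t².
Var(Z) = σ² = 20.1² = 404.01.
Bound = 404.01 / 2809 = 0.1438.

0.144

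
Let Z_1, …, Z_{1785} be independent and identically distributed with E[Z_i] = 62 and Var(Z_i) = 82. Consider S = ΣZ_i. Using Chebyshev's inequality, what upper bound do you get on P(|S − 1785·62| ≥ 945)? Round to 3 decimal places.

Var(S) = n·Var(Z_i) = 1785·82 = 146370.
Chebyshev: P(|S − 1785·62| ≥ 945) ≤ Var(S)/945² = 146370/893025 = 0.1639.

0.164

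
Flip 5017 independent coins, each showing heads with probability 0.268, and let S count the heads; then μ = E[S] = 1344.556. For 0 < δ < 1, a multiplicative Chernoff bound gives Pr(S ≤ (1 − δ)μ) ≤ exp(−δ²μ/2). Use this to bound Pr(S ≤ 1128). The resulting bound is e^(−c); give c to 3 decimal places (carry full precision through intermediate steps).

Write 1128 = (1 − δ)μ, so δ = 1 − 1128/1344.556 = 0.1610613…
Then the exponent is δ²μ/2 = (μ − 1128)²/(2μ) = 17.439400.

17.439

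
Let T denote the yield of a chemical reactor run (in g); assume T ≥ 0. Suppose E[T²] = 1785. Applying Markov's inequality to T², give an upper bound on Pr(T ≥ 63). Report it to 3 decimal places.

0.450

Since T ≥ 0, the event {T ≥ 63} is the same as {T² ≥ 3969}.
Markov's inequality applied to T² gives Pr(T² ≥ 3969) ≤ E[T²]/3969 = 1785/3969 = 0.4497.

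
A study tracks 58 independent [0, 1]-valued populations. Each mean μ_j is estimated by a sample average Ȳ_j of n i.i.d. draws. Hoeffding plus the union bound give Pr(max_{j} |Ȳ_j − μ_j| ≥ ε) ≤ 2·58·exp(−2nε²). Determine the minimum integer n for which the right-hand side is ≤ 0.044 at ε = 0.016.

Need 2·58·exp(−2nε²) ≤ 0.044, i.e. exp(−2nε²) ≤ 0.044/116.
So 2nε² ≥ ln(116/0.044) = 7.877156.
Hence n ≥ 7.877156/(2·0.016²) = 15385.070.
The smallest integer n is 15386.

15386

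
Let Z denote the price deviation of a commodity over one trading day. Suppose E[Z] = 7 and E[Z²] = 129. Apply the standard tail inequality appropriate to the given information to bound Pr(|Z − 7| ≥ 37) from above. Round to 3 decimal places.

The first two moments determine the variance, so Chebyshev's inequality is the sharpest standard bound available.
Var(Z) = E[Z²] − (E[Z])² = 129 − 49 = 80.
Chebyshev's inequality: Pr(|Z − μ| ≥ t) ≤ Var(Z)/t² = 80/1369 = 0.0584.

0.058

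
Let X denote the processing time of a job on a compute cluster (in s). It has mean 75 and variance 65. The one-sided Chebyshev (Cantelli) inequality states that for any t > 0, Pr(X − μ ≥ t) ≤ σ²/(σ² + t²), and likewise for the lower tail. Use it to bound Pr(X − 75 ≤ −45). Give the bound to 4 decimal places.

0.0311

Here σ² = 65 and t = 45, so σ² + t² = 2090.
Cantelli's bound: 65/2090 = 0.0311.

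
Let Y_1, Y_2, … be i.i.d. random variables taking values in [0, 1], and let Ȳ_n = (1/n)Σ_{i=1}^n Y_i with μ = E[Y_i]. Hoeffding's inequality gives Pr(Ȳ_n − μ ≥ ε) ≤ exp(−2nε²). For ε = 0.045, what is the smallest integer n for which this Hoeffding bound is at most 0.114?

537

Require exp(−2nε²) ≤ 0.114, i.e. 2nε² ≥ ln(1/0.114) = 2.171557.
So n ≥ 2.171557 / (2·0.045²) = 536.187.
The smallest integer n is 537.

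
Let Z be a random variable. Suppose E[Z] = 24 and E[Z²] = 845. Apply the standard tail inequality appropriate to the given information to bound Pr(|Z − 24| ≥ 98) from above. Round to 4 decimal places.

0.0280

The first two moments determine the variance, so Chebyshev's inequality is the sharpest standard bound available.
Var(Z) = E[Z²] − (E[Z])² = 845 − 576 = 269.
Chebyshev's inequality: Pr(|Z − μ| ≥ t) ≤ Var(Z)/t² = 269/9604 = 0.0280.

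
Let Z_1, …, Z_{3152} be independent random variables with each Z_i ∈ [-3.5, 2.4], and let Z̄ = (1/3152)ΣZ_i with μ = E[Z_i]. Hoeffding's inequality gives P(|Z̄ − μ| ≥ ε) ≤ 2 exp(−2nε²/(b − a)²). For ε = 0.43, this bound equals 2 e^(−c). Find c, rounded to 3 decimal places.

33.485

c = 2nε²/(b − a)² = 2·3152·0.43² / 5.9² = 33.4849.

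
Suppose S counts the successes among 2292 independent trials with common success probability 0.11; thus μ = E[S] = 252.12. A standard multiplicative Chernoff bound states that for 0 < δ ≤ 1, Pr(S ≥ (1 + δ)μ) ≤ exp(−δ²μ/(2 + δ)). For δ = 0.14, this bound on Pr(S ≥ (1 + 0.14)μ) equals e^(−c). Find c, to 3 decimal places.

c = δ²μ/(2 + δ) = 0.14²·252.12/(2 + 0.14) = 2.3091.

2.309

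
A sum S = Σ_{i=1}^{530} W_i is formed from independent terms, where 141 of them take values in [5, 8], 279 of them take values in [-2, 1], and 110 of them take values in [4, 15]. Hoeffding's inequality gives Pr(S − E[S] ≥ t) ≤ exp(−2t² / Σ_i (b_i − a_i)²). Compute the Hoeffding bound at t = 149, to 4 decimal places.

Σ(b_i − a_i)² = 141·3² + 279·3² + 110·11² = 17090.
Exponent = 2·149² / 17090 = 2.59813.
Bound = exp(−2.59813) = 0.07441.

0.0744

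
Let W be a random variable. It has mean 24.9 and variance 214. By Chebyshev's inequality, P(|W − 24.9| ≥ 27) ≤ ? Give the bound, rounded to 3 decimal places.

Chebyshev: P(|W − μ| ≥ t) ≤ Var(W)/t².
Bound = 214 / 729 = 0.2936.

0.294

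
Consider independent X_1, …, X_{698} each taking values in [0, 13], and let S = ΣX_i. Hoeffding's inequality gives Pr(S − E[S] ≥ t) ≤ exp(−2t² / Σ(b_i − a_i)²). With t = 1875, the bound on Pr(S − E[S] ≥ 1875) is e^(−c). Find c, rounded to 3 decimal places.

Σ(b_i − a_i)² = 698·(13)² = 117962.
c = 2t²/117962 = 2·1875²/117962 = 59.6061.

59.606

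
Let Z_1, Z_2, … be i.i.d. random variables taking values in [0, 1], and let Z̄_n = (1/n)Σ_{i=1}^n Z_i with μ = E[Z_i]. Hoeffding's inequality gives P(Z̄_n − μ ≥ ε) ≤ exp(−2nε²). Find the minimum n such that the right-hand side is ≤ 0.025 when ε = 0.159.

Require exp(−2nε²) ≤ 0.025, i.e. 2nε² ≥ ln(1/0.025) = 3.688879.
So n ≥ 3.688879 / (2·0.159²) = 72.958.
The smallest integer n is 73.

73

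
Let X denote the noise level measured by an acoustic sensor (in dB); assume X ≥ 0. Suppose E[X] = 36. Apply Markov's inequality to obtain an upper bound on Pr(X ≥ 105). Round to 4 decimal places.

0.3429

Markov's inequality: for a non-negative random variable, Pr(X ≥ a) ≤ E[X]/a.
Here E[X] = 36 and a = 105, so the bound is 36/105 = 0.3429.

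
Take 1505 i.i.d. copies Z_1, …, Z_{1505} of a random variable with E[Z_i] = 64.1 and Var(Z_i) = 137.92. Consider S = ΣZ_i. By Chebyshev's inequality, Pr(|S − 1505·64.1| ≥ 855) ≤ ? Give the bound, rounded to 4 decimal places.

Var(S) = n·Var(Z_i) = 1505·137.92 = 207569.6.
Chebyshev: Pr(|S − 1505·64.1| ≥ 855) ≤ Var(S)/855² = 207569.6/731025 = 0.2839.

0.2839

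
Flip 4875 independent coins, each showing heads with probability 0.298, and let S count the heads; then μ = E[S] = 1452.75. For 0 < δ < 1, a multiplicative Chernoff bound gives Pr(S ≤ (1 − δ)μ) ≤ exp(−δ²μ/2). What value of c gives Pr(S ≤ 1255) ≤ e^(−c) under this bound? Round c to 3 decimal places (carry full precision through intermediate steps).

13.459

Write 1255 = (1 − δ)μ, so δ = 1 − 1255/1452.75 = 0.1361211…
Then the exponent is δ²μ/2 = (μ − 1255)²/(2μ) = 13.458979.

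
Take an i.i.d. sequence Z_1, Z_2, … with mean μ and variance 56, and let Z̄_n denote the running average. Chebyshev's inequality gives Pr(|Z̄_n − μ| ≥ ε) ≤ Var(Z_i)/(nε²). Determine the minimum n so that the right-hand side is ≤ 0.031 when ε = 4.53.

Require 56/(n·4.53²) ≤ 0.031, i.e. n ≥ 56/(0.031·4.53²) = 88.030.
The smallest integer n is 89.

89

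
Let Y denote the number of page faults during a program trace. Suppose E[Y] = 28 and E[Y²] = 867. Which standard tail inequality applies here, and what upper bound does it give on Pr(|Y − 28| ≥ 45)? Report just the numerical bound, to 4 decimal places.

0.0410

The first two moments determine the variance, so Chebyshev's inequality is the sharpest standard bound available.
Var(Y) = E[Y²] − (E[Y])² = 867 − 784 = 83.
Chebyshev's inequality: Pr(|Y − μ| ≥ t) ≤ Var(Y)/t² = 83/2025 = 0.0410.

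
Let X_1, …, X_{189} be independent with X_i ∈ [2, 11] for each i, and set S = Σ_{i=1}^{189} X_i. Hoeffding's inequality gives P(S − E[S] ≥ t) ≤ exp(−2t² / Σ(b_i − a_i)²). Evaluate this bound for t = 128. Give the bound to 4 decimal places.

0.1176

Σ(b_i − a_i)² = 189·(9)² = 15309.
Exponent = 2·128²/15309 = 2.1404.
Bound = exp(−2.1404) = 0.11760.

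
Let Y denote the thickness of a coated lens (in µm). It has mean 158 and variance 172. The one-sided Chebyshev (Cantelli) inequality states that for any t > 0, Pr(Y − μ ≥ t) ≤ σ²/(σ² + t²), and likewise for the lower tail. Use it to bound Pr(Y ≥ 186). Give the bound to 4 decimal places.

0.1799

Here σ² = 172 and t = 28, so σ² + t² = 956.
Cantelli's bound: 172/956 = 0.1799.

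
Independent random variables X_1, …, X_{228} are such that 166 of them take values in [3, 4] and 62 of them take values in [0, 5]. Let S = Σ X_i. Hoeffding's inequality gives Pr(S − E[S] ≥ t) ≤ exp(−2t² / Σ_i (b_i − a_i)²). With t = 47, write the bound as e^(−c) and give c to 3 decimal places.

Σ(b_i − a_i)² = 166·1² + 62·5² = 1716.
c = 2t² / 1716 = 2·47² / 1716 = 2.5746.

2.575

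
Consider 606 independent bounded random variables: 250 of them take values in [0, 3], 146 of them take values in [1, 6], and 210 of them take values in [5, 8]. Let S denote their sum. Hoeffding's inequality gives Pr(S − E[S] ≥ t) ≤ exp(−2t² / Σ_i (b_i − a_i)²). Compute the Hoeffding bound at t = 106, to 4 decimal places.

0.0559

Σ(b_i − a_i)² = 250·3² + 146·5² + 210·3² = 7790.
Exponent = 2·106² / 7790 = 2.88472.
Bound = exp(−2.88472) = 0.05587.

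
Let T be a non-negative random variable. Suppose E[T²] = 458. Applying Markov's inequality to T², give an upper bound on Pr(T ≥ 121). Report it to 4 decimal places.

0.0313

Since T ≥ 0, the event {T ≥ 121} is the same as {T² ≥ 14641}.
Markov's inequality applied to T² gives Pr(T² ≥ 14641) ≤ E[T²]/14641 = 458/14641 = 0.0313.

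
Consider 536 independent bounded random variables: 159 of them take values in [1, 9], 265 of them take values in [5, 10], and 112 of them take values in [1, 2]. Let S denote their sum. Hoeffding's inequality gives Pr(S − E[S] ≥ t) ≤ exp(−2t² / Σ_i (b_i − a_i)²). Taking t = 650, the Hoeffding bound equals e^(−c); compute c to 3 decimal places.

49.962

Σ(b_i − a_i)² = 159·8² + 265·5² + 112·1² = 16913.
c = 2t² / 16913 = 2·650² / 16913 = 49.9616.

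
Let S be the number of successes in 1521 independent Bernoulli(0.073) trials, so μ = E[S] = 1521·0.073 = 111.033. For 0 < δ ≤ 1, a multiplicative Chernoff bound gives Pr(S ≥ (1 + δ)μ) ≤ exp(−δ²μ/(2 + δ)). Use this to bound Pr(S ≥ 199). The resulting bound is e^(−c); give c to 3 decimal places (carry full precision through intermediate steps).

24.959

Write 199 = (1 + δ)μ, so δ = 199/111.033 − 1 = 0.79226…
Then the exponent is δ²μ/(2 + δ) = (199 − μ)² / (μ·(2 + δ)) = 24.959256.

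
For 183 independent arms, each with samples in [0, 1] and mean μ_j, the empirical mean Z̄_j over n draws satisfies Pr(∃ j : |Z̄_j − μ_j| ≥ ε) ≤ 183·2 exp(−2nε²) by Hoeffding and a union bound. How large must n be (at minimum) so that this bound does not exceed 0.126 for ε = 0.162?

Need 2·183·exp(−2nε²) ≤ 0.126, i.e. exp(−2nε²) ≤ 0.126/366.
So 2nε² ≥ ln(366/0.126) = 7.974107.
Hence n ≥ 7.974107/(2·0.162²) = 151.922.
The smallest integer n is 152.

152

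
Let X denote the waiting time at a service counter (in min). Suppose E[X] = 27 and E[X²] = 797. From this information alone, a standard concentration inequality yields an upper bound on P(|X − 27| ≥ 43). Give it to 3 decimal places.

The first two moments determine the variance, so Chebyshev's inequality is the sharpest standard bound available.
Var(X) = E[X²] − (E[X])² = 797 − 729 = 68.
Chebyshev's inequality: P(|X − μ| ≥ t) ≤ Var(X)/t² = 68/1849 = 0.0368.

0.037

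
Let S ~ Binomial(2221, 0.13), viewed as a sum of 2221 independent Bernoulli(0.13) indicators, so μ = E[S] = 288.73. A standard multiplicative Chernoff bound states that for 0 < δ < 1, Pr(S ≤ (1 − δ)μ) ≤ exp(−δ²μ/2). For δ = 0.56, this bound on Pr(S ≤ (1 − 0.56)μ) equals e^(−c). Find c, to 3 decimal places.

45.273

c = δ²μ/2 = 0.56²·288.73/2 = 45.2729.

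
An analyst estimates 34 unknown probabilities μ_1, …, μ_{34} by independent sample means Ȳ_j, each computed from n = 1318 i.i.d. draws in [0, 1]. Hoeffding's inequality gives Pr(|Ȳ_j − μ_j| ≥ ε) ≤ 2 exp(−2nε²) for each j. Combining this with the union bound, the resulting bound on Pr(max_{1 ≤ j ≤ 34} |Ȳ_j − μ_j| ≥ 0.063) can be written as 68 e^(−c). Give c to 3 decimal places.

10.462

Union bound over the 34 events: Pr(max_{1 ≤ j ≤ 34} |Ȳ_j − μ_j| ≥ 0.063) ≤ 34·2·exp(−2nε²) = 68 exp(−2·1318·0.063²).
So c = 2·1318·0.063² = 10.4623.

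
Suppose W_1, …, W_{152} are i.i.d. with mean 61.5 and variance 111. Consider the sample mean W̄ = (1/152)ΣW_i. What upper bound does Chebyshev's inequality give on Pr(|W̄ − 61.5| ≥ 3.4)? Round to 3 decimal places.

Var(W̄) = Var(W_i)/n = 111/152 = 0.73026.
Chebyshev: Pr(|W̄ − 61.5| ≥ 3.4) ≤ Var(W̄)/(3.4)² = 111/(152·3.4²) = 0.0632.

0.063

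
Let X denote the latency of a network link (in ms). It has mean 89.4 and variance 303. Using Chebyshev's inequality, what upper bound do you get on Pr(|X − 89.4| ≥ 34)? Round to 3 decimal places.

0.262

Chebyshev: Pr(|X − μ| ≥ t) ≤ Var(X)/t².
Bound = 303 / 1156 = 0.2621.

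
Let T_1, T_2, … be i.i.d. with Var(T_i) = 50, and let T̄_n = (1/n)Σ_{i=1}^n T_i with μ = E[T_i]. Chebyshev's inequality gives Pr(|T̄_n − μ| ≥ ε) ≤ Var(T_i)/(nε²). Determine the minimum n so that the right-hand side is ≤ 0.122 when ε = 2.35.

Require 50/(n·2.35²) ≤ 0.122, i.e. n ≥ 50/(0.122·2.35²) = 74.212.
The smallest integer n is 75.

75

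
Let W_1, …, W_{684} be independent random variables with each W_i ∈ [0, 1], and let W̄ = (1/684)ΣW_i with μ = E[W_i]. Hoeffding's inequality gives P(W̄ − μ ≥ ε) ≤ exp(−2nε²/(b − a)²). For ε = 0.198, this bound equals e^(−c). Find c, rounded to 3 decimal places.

c = 2nε²/(b − a)² = 2·684·0.198² / 1² = 53.6311.

53.631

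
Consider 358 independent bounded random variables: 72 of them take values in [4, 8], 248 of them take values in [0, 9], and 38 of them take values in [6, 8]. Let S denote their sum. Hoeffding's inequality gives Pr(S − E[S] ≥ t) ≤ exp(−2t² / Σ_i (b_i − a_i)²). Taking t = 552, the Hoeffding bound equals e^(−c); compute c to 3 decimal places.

28.488

Σ(b_i − a_i)² = 72·4² + 248·9² + 38·2² = 21392.
c = 2t² / 21392 = 2·552² / 21392 = 28.4877.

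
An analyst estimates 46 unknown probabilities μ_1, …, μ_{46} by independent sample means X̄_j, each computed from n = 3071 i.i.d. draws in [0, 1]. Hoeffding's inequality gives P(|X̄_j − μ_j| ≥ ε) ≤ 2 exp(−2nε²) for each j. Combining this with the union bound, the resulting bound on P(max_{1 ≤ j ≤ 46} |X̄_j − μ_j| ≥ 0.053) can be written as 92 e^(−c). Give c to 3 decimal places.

Union bound over the 46 events: P(max_{1 ≤ j ≤ 46} |X̄_j − μ_j| ≥ 0.053) ≤ 46·2·exp(−2nε²) = 92 exp(−2·3071·0.053²).
So c = 2·3071·0.053² = 17.2529.

17.253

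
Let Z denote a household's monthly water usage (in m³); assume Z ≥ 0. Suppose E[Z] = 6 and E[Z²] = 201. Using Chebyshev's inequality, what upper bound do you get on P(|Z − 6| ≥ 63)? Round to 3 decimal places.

0.042

Var(Z) = E[Z²] − (E[Z])² = 201 − 36 = 165.
Chebyshev's inequality: P(|Z − μ| ≥ t) ≤ Var(Z)/t² = 165/3969 = 0.0416.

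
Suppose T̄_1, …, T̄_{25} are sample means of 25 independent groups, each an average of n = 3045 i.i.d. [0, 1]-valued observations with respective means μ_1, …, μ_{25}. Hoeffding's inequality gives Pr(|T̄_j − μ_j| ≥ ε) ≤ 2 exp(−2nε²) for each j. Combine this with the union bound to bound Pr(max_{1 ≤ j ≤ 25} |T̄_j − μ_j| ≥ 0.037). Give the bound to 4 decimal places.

0.0120

Per-experiment Hoeffding bound: 2·exp(−2·3045·0.037²) = 2·exp(−8.33721) = 0.00047888.
Union bound over 25 events: 25·0.00047888 = 0.01197.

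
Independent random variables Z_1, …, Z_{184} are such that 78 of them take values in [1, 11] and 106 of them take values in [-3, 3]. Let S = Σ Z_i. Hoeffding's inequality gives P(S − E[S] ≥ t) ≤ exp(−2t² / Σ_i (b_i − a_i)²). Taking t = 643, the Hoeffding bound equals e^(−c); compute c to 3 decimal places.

71.186

Σ(b_i − a_i)² = 78·10² + 106·6² = 11616.
c = 2t² / 11616 = 2·643² / 11616 = 71.1861.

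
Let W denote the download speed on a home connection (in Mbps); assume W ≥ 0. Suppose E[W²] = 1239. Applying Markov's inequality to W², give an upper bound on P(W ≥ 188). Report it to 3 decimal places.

0.035

Since W ≥ 0, the event {W ≥ 188} is the same as {W² ≥ 35344}.
Markov's inequality applied to W² gives P(W² ≥ 35344) ≤ E[W²]/35344 = 1239/35344 = 0.0351.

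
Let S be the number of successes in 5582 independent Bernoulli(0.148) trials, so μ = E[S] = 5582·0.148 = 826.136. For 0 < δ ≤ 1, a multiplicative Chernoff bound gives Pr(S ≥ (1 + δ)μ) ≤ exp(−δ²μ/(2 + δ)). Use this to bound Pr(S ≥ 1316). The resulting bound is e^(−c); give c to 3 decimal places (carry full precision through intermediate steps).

112.022

Write 1316 = (1 + δ)μ, so δ = 1316/826.136 − 1 = 0.5929581…
Then the exponent is δ²μ/(2 + δ) = (1316 − μ)² / (μ·(2 + δ)) = 112.022177.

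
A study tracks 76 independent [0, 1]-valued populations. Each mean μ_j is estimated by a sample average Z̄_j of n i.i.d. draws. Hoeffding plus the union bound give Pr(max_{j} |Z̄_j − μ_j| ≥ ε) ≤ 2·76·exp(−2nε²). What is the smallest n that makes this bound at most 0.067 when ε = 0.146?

Need 2·76·exp(−2nε²) ≤ 0.067, i.e. exp(−2nε²) ≤ 0.067/152.
So 2nε² ≥ ln(152/0.067) = 7.726943.
Hence n ≥ 7.726943/(2·0.146²) = 181.247.
The smallest integer n is 182.

182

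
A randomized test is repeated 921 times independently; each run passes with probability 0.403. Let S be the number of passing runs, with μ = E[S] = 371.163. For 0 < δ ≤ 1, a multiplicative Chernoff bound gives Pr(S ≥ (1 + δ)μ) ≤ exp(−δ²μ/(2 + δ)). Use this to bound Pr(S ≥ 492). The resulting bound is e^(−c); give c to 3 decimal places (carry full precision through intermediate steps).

Write 492 = (1 + δ)μ, so δ = 492/371.163 − 1 = 0.3255632…
Then the exponent is δ²μ/(2 + δ) = (492 − μ)² / (μ·(2 + δ)) = 16.916365.

16.916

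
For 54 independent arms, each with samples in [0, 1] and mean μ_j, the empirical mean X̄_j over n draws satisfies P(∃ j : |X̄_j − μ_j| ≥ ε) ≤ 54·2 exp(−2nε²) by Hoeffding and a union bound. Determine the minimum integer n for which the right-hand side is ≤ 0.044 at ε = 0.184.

116

Need 2·54·exp(−2nε²) ≤ 0.044, i.e. exp(−2nε²) ≤ 0.044/108.
So 2nε² ≥ ln(108/0.044) = 7.805697.
Hence n ≥ 7.805697/(2·0.184²) = 115.278.
The smallest integer n is 116.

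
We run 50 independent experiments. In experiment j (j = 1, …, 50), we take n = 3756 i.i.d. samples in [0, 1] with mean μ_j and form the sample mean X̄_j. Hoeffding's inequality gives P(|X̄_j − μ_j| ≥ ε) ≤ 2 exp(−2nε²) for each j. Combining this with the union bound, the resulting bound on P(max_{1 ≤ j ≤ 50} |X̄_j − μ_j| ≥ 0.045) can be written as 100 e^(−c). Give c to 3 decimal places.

Union bound over the 50 events: P(max_{1 ≤ j ≤ 50} |X̄_j − μ_j| ≥ 0.045) ≤ 50·2·exp(−2nε²) = 100 exp(−2·3756·0.045²).
So c = 2·3756·0.045² = 15.2118.

15.212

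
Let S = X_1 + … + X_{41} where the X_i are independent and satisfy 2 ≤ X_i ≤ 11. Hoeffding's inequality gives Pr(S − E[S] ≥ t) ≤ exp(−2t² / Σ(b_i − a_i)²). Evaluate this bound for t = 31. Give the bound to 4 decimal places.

0.5606

Σ(b_i − a_i)² = 41·(9)² = 3321.
Exponent = 2·31²/3321 = 0.5787.
Bound = exp(−0.5787) = 0.56060.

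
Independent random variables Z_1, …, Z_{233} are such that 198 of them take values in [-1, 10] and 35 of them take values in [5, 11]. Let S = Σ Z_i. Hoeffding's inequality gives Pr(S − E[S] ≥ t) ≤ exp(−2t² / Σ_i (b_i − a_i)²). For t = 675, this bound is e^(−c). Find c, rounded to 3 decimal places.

Σ(b_i − a_i)² = 198·11² + 35·6² = 25218.
c = 2t² / 25218 = 2·675² / 25218 = 36.1349.

36.135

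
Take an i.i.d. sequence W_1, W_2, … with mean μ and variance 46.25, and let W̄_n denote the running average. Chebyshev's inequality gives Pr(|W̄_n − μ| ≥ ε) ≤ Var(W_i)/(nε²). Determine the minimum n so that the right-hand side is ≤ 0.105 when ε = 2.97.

Require 46.25/(n·2.97²) ≤ 0.105, i.e. n ≥ 46.25/(0.105·2.97²) = 49.936.
The smallest integer n is 50.

50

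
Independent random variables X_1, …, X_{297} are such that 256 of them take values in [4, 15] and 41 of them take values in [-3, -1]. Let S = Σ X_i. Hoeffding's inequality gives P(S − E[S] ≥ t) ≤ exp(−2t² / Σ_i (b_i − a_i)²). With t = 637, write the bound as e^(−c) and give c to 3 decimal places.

Σ(b_i − a_i)² = 256·11² + 41·2² = 31140.
c = 2t² / 31140 = 2·637² / 31140 = 26.0610.

26.061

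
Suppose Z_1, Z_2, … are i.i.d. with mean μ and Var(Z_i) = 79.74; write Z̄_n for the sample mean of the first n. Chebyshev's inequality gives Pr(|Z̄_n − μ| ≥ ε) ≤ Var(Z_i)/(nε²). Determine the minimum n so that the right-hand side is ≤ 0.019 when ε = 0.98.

4370

Require 79.74/(n·0.98²) ≤ 0.019, i.e. n ≥ 79.74/(0.019·0.98²) = 4369.890.
The smallest integer n is 4370.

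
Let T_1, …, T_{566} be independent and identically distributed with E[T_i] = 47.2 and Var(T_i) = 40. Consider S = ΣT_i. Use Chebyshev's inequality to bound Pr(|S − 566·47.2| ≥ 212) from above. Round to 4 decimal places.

0.5037

Var(S) = n·Var(T_i) = 566·40 = 22640.
Chebyshev: Pr(|S − 566·47.2| ≥ 212) ≤ Var(S)/212² = 22640/44944 = 0.5037.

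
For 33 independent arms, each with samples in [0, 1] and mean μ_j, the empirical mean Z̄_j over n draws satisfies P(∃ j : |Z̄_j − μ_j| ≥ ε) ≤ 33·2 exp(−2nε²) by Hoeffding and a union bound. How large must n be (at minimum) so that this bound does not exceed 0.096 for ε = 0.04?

2042

Need 2·33·exp(−2nε²) ≤ 0.096, i.e. exp(−2nε²) ≤ 0.096/66.
So 2nε² ≥ ln(66/0.096) = 6.533062.
Hence n ≥ 6.533062/(2·0.04²) = 2041.582.
The smallest integer n is 2042.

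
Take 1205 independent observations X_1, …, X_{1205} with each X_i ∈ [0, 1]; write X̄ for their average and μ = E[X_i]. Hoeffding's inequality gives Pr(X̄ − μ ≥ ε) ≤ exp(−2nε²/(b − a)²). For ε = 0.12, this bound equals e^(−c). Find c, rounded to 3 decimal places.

c = 2nε²/(b − a)² = 2·1205·0.12² / 1² = 34.7040.

34.704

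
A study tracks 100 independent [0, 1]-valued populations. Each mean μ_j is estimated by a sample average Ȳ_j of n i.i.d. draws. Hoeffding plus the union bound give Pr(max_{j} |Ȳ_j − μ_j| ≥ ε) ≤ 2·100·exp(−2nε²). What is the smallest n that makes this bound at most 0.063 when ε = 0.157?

164

Need 2·100·exp(−2nε²) ≤ 0.063, i.e. exp(−2nε²) ≤ 0.063/200.
So 2nε² ≥ ln(200/0.063) = 8.062938.
Hence n ≥ 8.062938/(2·0.157²) = 163.555.
The smallest integer n is 164.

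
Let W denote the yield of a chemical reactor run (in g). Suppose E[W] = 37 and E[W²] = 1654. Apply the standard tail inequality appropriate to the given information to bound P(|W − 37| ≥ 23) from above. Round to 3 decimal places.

The first two moments determine the variance, so Chebyshev's inequality is the sharpest standard bound available.
Var(W) = E[W²] − (E[W])² = 1654 − 1369 = 285.
Chebyshev's inequality: P(|W − μ| ≥ t) ≤ Var(W)/t² = 285/529 = 0.5388.

0.539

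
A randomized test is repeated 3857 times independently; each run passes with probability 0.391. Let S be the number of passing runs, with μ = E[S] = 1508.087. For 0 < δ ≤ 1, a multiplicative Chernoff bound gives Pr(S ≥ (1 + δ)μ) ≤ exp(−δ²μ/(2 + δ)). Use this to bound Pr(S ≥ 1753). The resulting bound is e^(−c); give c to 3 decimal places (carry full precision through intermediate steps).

18.393

Write 1753 = (1 + δ)μ, so δ = 1753/1508.087 − 1 = 0.1623998…
Then the exponent is δ²μ/(2 + δ) = (1753 − μ)² / (μ·(2 + δ)) = 18.393369.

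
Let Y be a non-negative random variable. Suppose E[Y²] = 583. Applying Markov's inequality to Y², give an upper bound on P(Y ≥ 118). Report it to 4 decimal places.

0.0419

Since Y ≥ 0, the event {Y ≥ 118} is the same as {Y² ≥ 13924}.
Markov's inequality applied to Y² gives P(Y² ≥ 13924) ≤ E[Y²]/13924 = 583/13924 = 0.0419.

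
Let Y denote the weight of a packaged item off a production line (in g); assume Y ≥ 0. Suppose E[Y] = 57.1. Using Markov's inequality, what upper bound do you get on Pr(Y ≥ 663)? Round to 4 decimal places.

0.0861

Markov's inequality: for a non-negative random variable, Pr(Y ≥ a) ≤ E[Y]/a.
Here E[Y] = 57.1 and a = 663, so the bound is 57.1/663 = 0.0861.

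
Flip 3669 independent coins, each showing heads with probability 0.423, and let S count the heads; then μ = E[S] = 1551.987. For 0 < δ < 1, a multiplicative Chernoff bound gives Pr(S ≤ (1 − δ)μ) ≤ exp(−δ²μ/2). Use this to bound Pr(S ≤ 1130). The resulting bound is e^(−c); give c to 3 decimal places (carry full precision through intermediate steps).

Write 1130 = (1 − δ)μ, so δ = 1 − 1130/1551.987 = 0.2719011…
Then the exponent is δ²μ/2 = (μ − 1130)²/(2μ) = 57.369368.

57.369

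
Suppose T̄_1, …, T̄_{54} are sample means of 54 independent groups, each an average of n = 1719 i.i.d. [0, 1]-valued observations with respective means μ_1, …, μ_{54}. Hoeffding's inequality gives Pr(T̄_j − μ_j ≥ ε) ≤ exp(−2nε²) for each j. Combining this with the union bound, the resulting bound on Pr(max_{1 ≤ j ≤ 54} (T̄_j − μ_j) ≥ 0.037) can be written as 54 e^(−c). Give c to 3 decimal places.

Union bound over the 54 events: Pr(max_{1 ≤ j ≤ 54} (T̄_j − μ_j) ≥ 0.037) ≤ 54·exp(−2nε²) = 54 exp(−2·1719·0.037²).
So c = 2·1719·0.037² = 4.7066.

4.707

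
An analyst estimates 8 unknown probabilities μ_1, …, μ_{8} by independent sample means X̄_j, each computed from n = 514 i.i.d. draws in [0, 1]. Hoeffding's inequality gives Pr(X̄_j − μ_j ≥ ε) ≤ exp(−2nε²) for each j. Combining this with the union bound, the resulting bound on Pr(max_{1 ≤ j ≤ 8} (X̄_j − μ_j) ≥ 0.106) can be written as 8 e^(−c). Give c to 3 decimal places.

11.551

Union bound over the 8 events: Pr(max_{1 ≤ j ≤ 8} (X̄_j − μ_j) ≥ 0.106) ≤ 8·exp(−2nε²) = 8 exp(−2·514·0.106²).
So c = 2·514·0.106² = 11.5506.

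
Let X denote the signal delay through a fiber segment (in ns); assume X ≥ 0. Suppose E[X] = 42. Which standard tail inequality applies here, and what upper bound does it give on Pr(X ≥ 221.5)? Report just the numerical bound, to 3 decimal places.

Only the mean of a non-negative variable is known, so Markov's inequality is the applicable tail bound.
Markov's inequality: for a non-negative random variable, Pr(X ≥ a) ≤ E[X]/a.
Here E[X] = 42 and a = 221.5, so the bound is 42/221.5 = 0.1896.

0.190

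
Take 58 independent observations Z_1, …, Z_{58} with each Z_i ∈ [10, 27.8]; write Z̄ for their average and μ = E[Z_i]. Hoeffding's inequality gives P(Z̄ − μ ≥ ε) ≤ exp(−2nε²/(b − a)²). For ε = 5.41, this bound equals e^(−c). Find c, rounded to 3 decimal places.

10.716

c = 2nε²/(b − a)² = 2·58·5.41² / 17.8² = 10.7155.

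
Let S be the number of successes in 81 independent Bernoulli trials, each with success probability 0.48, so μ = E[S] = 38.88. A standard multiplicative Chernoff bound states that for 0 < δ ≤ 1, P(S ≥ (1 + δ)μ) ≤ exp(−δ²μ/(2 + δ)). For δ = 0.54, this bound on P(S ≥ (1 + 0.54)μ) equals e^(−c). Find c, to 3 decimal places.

c = δ²μ/(2 + δ) = 0.54²·38.88/(2 + 0.54) = 4.4635.

4.464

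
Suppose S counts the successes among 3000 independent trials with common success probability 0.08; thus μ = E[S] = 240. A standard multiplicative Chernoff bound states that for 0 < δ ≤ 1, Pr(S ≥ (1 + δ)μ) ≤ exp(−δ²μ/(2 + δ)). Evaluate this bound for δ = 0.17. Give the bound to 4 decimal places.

Exponent = δ²μ/(2 + δ) = 0.17²·240/2.17 = 3.1963.
Bound = exp(−3.1963) = 0.04091.

0.0409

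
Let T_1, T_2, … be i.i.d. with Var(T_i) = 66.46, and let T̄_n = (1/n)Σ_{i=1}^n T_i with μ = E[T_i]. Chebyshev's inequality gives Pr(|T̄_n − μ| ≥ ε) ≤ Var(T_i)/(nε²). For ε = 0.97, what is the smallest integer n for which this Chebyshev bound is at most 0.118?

Require 66.46/(n·0.97²) ≤ 0.118, i.e. n ≥ 66.46/(0.118·0.97²) = 598.597.
The smallest integer n is 599.

599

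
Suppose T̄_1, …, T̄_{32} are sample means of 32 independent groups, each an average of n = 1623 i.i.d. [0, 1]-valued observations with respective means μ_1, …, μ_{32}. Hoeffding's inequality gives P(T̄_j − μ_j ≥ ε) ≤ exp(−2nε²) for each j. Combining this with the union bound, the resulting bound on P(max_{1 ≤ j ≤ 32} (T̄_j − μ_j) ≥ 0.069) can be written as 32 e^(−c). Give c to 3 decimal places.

15.454

Union bound over the 32 events: P(max_{1 ≤ j ≤ 32} (T̄_j − μ_j) ≥ 0.069) ≤ 32·exp(−2nε²) = 32 exp(−2·1623·0.069²).
So c = 2·1623·0.069² = 15.4542.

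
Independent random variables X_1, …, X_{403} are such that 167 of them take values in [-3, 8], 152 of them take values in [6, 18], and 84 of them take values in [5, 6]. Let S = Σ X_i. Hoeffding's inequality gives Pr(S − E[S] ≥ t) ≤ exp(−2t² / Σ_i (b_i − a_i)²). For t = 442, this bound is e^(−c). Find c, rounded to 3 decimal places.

Σ(b_i − a_i)² = 167·11² + 152·12² + 84·1² = 42179.
c = 2t² / 42179 = 2·442² / 42179 = 9.2636.

9.264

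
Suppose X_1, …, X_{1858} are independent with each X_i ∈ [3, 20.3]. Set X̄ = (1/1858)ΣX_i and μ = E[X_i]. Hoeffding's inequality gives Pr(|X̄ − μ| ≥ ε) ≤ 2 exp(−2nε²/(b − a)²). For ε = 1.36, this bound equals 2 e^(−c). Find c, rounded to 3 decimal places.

22.965

c = 2nε²/(b − a)² = 2·1858·1.36² / 17.3² = 22.9647.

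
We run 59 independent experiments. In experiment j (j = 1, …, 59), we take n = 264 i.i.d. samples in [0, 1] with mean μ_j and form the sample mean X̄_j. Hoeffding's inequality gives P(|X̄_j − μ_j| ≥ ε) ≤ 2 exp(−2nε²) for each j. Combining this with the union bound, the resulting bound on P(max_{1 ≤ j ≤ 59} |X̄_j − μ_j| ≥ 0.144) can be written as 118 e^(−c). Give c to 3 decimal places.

10.949

Union bound over the 59 events: P(max_{1 ≤ j ≤ 59} |X̄_j − μ_j| ≥ 0.144) ≤ 59·2·exp(−2nε²) = 118 exp(−2·264·0.144²).
So c = 2·264·0.144² = 10.9486.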